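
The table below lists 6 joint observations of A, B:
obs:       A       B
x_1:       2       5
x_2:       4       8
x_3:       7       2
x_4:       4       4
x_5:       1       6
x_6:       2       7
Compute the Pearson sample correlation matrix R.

Step 1 — column means:
  mean(A) = (2 + 4 + 7 + 4 + 1 + 2) / 6 = 20/6 = 3.3333
  mean(B) = (5 + 8 + 2 + 4 + 6 + 7) / 6 = 32/6 = 5.3333

Step 2 — sample variances and covariances s[i,j] = (1/(n-1)) · Σ_k (x_{k,i} - mean_i) · (x_{k,j} - mean_j), with n-1 = 5:
  s[A,A] = ((-1.3333)·(-1.3333) + (0.6667)·(0.6667) + (3.6667)·(3.6667) + (0.6667)·(0.6667) + (-2.3333)·(-2.3333) + (-1.3333)·(-1.3333)) / 5 = 23.3333/5 = 4.6667
  s[A,B] = ((-1.3333)·(-0.3333) + (0.6667)·(2.6667) + (3.6667)·(-3.3333) + (0.6667)·(-1.3333) + (-2.3333)·(0.6667) + (-1.3333)·(1.6667)) / 5 = -14.6667/5 = -2.9333
  s[B,B] = ((-0.3333)·(-0.3333) + (2.6667)·(2.6667) + (-3.3333)·(-3.3333) + (-1.3333)·(-1.3333) + (0.6667)·(0.6667) + (1.6667)·(1.6667)) / 5 = 23.3333/5 = 4.6667
  Sample standard deviations s_i = √(s[i,i]):
  s(A) = √(4.6667) = 2.1602
  s(B) = √(4.6667) = 2.1602

Step 3 — r_{ij} = s_{ij} / (s_i · s_j):
  r[A,A] = 1 (diagonal).
  r[A,B] = -2.9333 / (2.1602 · 2.1602) = -2.9333 / 4.6667 = -0.6286
  r[B,B] = 1 (diagonal).

R is symmetric with unit diagonal. Assembling:

R = [[1, -0.6286],
 [-0.6286, 1]]


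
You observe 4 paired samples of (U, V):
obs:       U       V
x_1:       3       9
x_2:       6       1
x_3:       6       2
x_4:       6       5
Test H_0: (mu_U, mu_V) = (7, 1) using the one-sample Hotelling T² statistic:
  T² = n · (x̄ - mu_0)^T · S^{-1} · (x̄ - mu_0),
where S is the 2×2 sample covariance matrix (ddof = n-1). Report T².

Step 1 — sample mean vector:
  mean(U) = (3 + 6 + 6 + 6) / 4 = 21/4 = 5.25
  mean(V) = (9 + 1 + 2 + 5) / 4 = 17/4 = 4.25
  x̄ = (5.25, 4.25),  deviation x̄ - mu_0 = (5.25, 4.25) - (7, 1) = (-1.75, 3.25).

Step 2 — sample covariance matrix, S[i,j] = (1/(n-1)) · Σ_k (x_{k,i} - mean_i) · (x_{k,j} - mean_j), divisor n-1 = 3:
  S[U,U] = ((-2.25)·(-2.25) + (0.75)·(0.75) + (0.75)·(0.75) + (0.75)·(0.75)) / 3 = 6.75/3 = 2.25
  S[U,V] = ((-2.25)·(4.75) + (0.75)·(-3.25) + (0.75)·(-2.25) + (0.75)·(0.75)) / 3 = -14.25/3 = -4.75
  S[V,V] = ((4.75)·(4.75) + (-3.25)·(-3.25) + (-2.25)·(-2.25) + (0.75)·(0.75)) / 3 = 38.75/3 = 12.9167
  S = [[2.25, -4.75],
 [-4.75, 12.9167]].

Step 3 — invert S. det(S) = 2.25·12.9167 - (-4.75)² = 6.5.
  S^{-1} = (1/det) · [[d, -b], [-b, a]] = [[1.9872, 0.7308],
 [0.7308, 0.3462]].

Step 4 — quadratic form (x̄ - mu_0)^T · S^{-1} · (x̄ - mu_0):
  S^{-1} · (x̄ - mu_0) = (-1.1026, -0.1538),
  (x̄ - mu_0)^T · [...] = (-1.75)·(-1.1026) + (3.25)·(-0.1538) = 1.4295.

Step 5 — scale by n: T² = 4 · 1.4295 = 5.7179.

T² ≈ 5.7179


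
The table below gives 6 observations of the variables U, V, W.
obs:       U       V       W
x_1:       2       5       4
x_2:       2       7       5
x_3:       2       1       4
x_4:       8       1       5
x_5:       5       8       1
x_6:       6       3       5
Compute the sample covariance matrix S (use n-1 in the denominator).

Step 1 — column means:
  mean(U) = (2 + 2 + 2 + 8 + 5 + 6) / 6 = 25/6 = 4.1667
  mean(V) = (5 + 7 + 1 + 1 + 8 + 3) / 6 = 25/6 = 4.1667
  mean(W) = (4 + 5 + 4 + 5 + 1 + 5) / 6 = 24/6 = 4

Step 2 — sample covariance S[i,j] = (1/(n-1)) · Σ_k (x_{k,i} - mean_i) · (x_{k,j} - mean_j), with n-1 = 5.
  S[U,U] = ((-2.1667)·(-2.1667) + (-2.1667)·(-2.1667) + (-2.1667)·(-2.1667) + (3.8333)·(3.8333) + (0.8333)·(0.8333) + (1.8333)·(1.8333)) / 5 = 32.8333/5 = 6.5667
  S[U,V] = ((-2.1667)·(0.8333) + (-2.1667)·(2.8333) + (-2.1667)·(-3.1667) + (3.8333)·(-3.1667) + (0.8333)·(3.8333) + (1.8333)·(-1.1667)) / 5 = -12.1667/5 = -2.4333
  S[U,W] = ((-2.1667)·(0) + (-2.1667)·(1) + (-2.1667)·(0) + (3.8333)·(1) + (0.8333)·(-3) + (1.8333)·(1)) / 5 = 1/5 = 0.2
  S[V,V] = ((0.8333)·(0.8333) + (2.8333)·(2.8333) + (-3.1667)·(-3.1667) + (-3.1667)·(-3.1667) + (3.8333)·(3.8333) + (-1.1667)·(-1.1667)) / 5 = 44.8333/5 = 8.9667
  S[V,W] = ((0.8333)·(0) + (2.8333)·(1) + (-3.1667)·(0) + (-3.1667)·(1) + (3.8333)·(-3) + (-1.1667)·(1)) / 5 = -13/5 = -2.6
  S[W,W] = ((0)·(0) + (1)·(1) + (0)·(0) + (1)·(1) + (-3)·(-3) + (1)·(1)) / 5 = 12/5 = 2.4

S is symmetric (S[j,i] = S[i,j]). Assembling:

S = [[6.5667, -2.4333, 0.2],
 [-2.4333, 8.9667, -2.6],
 [0.2, -2.6, 2.4]]


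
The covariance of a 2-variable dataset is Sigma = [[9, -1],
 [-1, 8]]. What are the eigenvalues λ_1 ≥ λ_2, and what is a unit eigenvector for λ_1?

Step 1 — characteristic polynomial of 2×2 Sigma:
  det(Sigma - λI) = λ² - trace · λ + det = 0.
  trace = 9 + 8 = 17, det = 9·8 - (-1)² = 71.
Step 2 — discriminant:
  Δ = trace² - 4·det = 289 - 284 = 5.
Step 3 — eigenvalues:
  λ = (trace ± √Δ)/2 = (17 ± 2.2361)/2,
  λ_1 = 9.618,  λ_2 = 7.382.

Step 4 — unit eigenvector for λ_1: solve (Sigma - λ_1 I)v = 0. First row:
  (9 - 9.618)·v_x + (-1)·v_y = 0, i.e. (-0.618)·v_x + (-1)·v_y = 0,
  so v ∝ (b, λ_1 - a) = (-1, 0.618); multiply by -1 so the first entry is positive: u = (1, -0.618).
  ||u|| = √((1)² + (-0.618)²) = √(1.382) ≈ 1.1756,
  v_1 = u/||u|| ≈ (0.8507, -0.5257) (||v_1|| = 1).

λ_1 = 9.618,  λ_2 = 7.382;  v_1 ≈ (0.8507, -0.5257)


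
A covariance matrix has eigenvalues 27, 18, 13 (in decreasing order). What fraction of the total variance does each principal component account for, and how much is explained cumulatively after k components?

Step 1 — total variance = trace(Sigma) = Σ λ_i = 27 + 18 + 13 = 58.

Step 2 — fraction explained by component i = λ_i / Σ λ:
  PC1: 27/58 = 0.4655
  PC2: 18/58 = 0.3103
  PC3: 13/58 = 0.2241

Step 3 — cumulative fraction after k components = (λ_1 + ... + λ_k) / Σ λ:
  k = 1: 27/58 = 0.4655
  k = 2: (27 + 18)/58 = 45/58 = 0.7759
  k = 3: (27 + 18 + 13)/58 = 58/58 = 1

Summary (fraction, with percent):

explained: PC1 0.4655 (46.55%), PC2 0.3103 (31.03%), PC3 0.2241 (22.41%);  cumulative: 0.4655, 0.7759, 1


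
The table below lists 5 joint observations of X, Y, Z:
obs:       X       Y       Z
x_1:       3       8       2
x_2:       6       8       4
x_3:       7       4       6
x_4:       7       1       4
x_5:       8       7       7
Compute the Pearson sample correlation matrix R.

Step 1 — column means:
  mean(X) = (3 + 6 + 7 + 7 + 8) / 5 = 31/5 = 6.2
  mean(Y) = (8 + 8 + 4 + 1 + 7) / 5 = 28/5 = 5.6
  mean(Z) = (2 + 4 + 6 + 4 + 7) / 5 = 23/5 = 4.6

Step 2 — sample variances and covariances s[i,j] = (1/(n-1)) · Σ_k (x_{k,i} - mean_i) · (x_{k,j} - mean_j), with n-1 = 4:
  s[X,X] = ((-3.2)·(-3.2) + (-0.2)·(-0.2) + (0.8)·(0.8) + (0.8)·(0.8) + (1.8)·(1.8)) / 4 = 14.8/4 = 3.7
  s[X,Y] = ((-3.2)·(2.4) + (-0.2)·(2.4) + (0.8)·(-1.6) + (0.8)·(-4.6) + (1.8)·(1.4)) / 4 = -10.6/4 = -2.65
  s[X,Z] = ((-3.2)·(-2.6) + (-0.2)·(-0.6) + (0.8)·(1.4) + (0.8)·(-0.6) + (1.8)·(2.4)) / 4 = 13.4/4 = 3.35
  s[Y,Y] = ((2.4)·(2.4) + (2.4)·(2.4) + (-1.6)·(-1.6) + (-4.6)·(-4.6) + (1.4)·(1.4)) / 4 = 37.2/4 = 9.3
  s[Y,Z] = ((2.4)·(-2.6) + (2.4)·(-0.6) + (-1.6)·(1.4) + (-4.6)·(-0.6) + (1.4)·(2.4)) / 4 = -3.8/4 = -0.95
  s[Z,Z] = ((-2.6)·(-2.6) + (-0.6)·(-0.6) + (1.4)·(1.4) + (-0.6)·(-0.6) + (2.4)·(2.4)) / 4 = 15.2/4 = 3.8
  Sample standard deviations s_i = √(s[i,i]):
  s(X) = √(3.7) = 1.9235
  s(Y) = √(9.3) = 3.0496
  s(Z) = √(3.8) = 1.9494

Step 3 — r_{ij} = s_{ij} / (s_i · s_j):
  r[X,X] = 1 (diagonal).
  r[X,Y] = -2.65 / (1.9235 · 3.0496) = -2.65 / 5.866 = -0.4518
  r[X,Z] = 3.35 / (1.9235 · 1.9494) = 3.35 / 3.7497 = 0.8934
  r[Y,Y] = 1 (diagonal).
  r[Y,Z] = -0.95 / (3.0496 · 1.9494) = -0.95 / 5.9447 = -0.1598
  r[Z,Z] = 1 (diagonal).

R is symmetric with unit diagonal. Assembling:

R = [[1, -0.4518, 0.8934],
 [-0.4518, 1, -0.1598],
 [0.8934, -0.1598, 1]]


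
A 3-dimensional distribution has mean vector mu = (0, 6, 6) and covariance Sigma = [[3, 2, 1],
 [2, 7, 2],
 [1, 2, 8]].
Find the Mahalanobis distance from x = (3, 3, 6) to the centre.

Step 1 — centre the observation: (x - mu) = (3, -3, 0).

Step 2 — invert Sigma (cofactor / det for 3×3, or solve directly):
  Sigma^{-1} = [[0.416, -0.112, -0.024],
 [-0.112, 0.184, -0.032],
 [-0.024, -0.032, 0.136]].

Step 3 — form the quadratic (x - mu)^T · Sigma^{-1} · (x - mu):
  Sigma^{-1} · (x - mu) = (1.584, -0.888, 0.024).
  (x - mu)^T · [Sigma^{-1} · (x - mu)] = (3)·(1.584) + (-3)·(-0.888) + (0)·(0.024) = 7.416.

Step 4 — take square root: d = √(7.416) ≈ 2.7232.

d(x, mu) = √(7.416) ≈ 2.7232


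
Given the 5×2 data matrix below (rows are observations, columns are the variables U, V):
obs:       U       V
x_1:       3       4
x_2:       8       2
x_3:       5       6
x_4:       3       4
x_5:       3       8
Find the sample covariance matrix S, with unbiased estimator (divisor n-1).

Step 1 — column means:
  mean(U) = (3 + 8 + 5 + 3 + 3) / 5 = 22/5 = 4.4
  mean(V) = (4 + 2 + 6 + 4 + 8) / 5 = 24/5 = 4.8

Step 2 — sample covariance S[i,j] = (1/(n-1)) · Σ_k (x_{k,i} - mean_i) · (x_{k,j} - mean_j), with n-1 = 4.
  S[U,U] = ((-1.4)·(-1.4) + (3.6)·(3.6) + (0.6)·(0.6) + (-1.4)·(-1.4) + (-1.4)·(-1.4)) / 4 = 19.2/4 = 4.8
  S[U,V] = ((-1.4)·(-0.8) + (3.6)·(-2.8) + (0.6)·(1.2) + (-1.4)·(-0.8) + (-1.4)·(3.2)) / 4 = -11.6/4 = -2.9
  S[V,V] = ((-0.8)·(-0.8) + (-2.8)·(-2.8) + (1.2)·(1.2) + (-0.8)·(-0.8) + (3.2)·(3.2)) / 4 = 20.8/4 = 5.2

S is symmetric (S[j,i] = S[i,j]). Assembling:

S = [[4.8, -2.9],
 [-2.9, 5.2]]


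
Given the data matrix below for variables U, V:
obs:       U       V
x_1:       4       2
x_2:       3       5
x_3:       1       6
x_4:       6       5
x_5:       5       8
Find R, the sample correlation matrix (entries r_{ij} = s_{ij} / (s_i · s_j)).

Step 1 — column means:
  mean(U) = (4 + 3 + 1 + 6 + 5) / 5 = 19/5 = 3.8
  mean(V) = (2 + 5 + 6 + 5 + 8) / 5 = 26/5 = 5.2

Step 2 — sample variances and covariances s[i,j] = (1/(n-1)) · Σ_k (x_{k,i} - mean_i) · (x_{k,j} - mean_j), with n-1 = 4:
  s[U,U] = ((0.2)·(0.2) + (-0.8)·(-0.8) + (-2.8)·(-2.8) + (2.2)·(2.2) + (1.2)·(1.2)) / 4 = 14.8/4 = 3.7
  s[U,V] = ((0.2)·(-3.2) + (-0.8)·(-0.2) + (-2.8)·(0.8) + (2.2)·(-0.2) + (1.2)·(2.8)) / 4 = 0.2/4 = 0.05
  s[V,V] = ((-3.2)·(-3.2) + (-0.2)·(-0.2) + (0.8)·(0.8) + (-0.2)·(-0.2) + (2.8)·(2.8)) / 4 = 18.8/4 = 4.7
  Sample standard deviations s_i = √(s[i,i]):
  s(U) = √(3.7) = 1.9235
  s(V) = √(4.7) = 2.1679

Step 3 — r_{ij} = s_{ij} / (s_i · s_j):
  r[U,U] = 1 (diagonal).
  r[U,V] = 0.05 / (1.9235 · 2.1679) = 0.05 / 4.1701 = 0.012
  r[V,V] = 1 (diagonal).

R is symmetric with unit diagonal. Assembling:

R = [[1, 0.012],
 [0.012, 1]]


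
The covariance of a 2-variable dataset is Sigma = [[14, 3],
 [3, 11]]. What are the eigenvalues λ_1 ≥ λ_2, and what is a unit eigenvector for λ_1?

Step 1 — characteristic polynomial of 2×2 Sigma:
  det(Sigma - λI) = λ² - trace · λ + det = 0.
  trace = 14 + 11 = 25, det = 14·11 - (3)² = 145.
Step 2 — discriminant:
  Δ = trace² - 4·det = 625 - 580 = 45.
Step 3 — eigenvalues:
  λ = (trace ± √Δ)/2 = (25 ± 6.7082)/2,
  λ_1 = 15.8541,  λ_2 = 9.1459.

Step 4 — unit eigenvector for λ_1: solve (Sigma - λ_1 I)v = 0. First row:
  (14 - 15.8541)·v_x + (3)·v_y = 0, i.e. (-1.8541)·v_x + (3)·v_y = 0,
  so v ∝ (b, λ_1 - a) = (3, 1.8541) = u.
  ||u|| = √((3)² + (1.8541)²) = √(12.4377) ≈ 3.5267,
  v_1 = u/||u|| ≈ (0.8507, 0.5257) (||v_1|| = 1).

λ_1 = 15.8541,  λ_2 = 9.1459;  v_1 ≈ (0.8507, 0.5257)


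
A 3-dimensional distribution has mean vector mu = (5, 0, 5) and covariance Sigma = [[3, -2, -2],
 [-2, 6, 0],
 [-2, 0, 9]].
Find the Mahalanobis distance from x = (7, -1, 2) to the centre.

Step 1 — centre the observation: (x - mu) = (2, -1, -3).

Step 2 — invert Sigma (cofactor / det for 3×3, or solve directly):
  Sigma^{-1} = [[0.5294, 0.1765, 0.1176],
 [0.1765, 0.2255, 0.0392],
 [0.1176, 0.0392, 0.1373]].

Step 3 — form the quadratic (x - mu)^T · Sigma^{-1} · (x - mu):
  Sigma^{-1} · (x - mu) = (0.5294, 0.0098, -0.2157).
  (x - mu)^T · [Sigma^{-1} · (x - mu)] = (2)·(0.5294) + (-1)·(0.0098) + (-3)·(-0.2157) = 1.6961.

Step 4 — take square root: d = √(1.6961) ≈ 1.3023.

d(x, mu) = √(1.6961) ≈ 1.3023


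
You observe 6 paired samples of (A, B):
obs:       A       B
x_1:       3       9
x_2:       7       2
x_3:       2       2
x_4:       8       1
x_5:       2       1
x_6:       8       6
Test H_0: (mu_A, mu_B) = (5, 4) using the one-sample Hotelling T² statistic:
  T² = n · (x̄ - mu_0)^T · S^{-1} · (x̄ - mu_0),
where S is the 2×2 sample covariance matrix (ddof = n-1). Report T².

Step 1 — sample mean vector:
  mean(A) = (3 + 7 + 2 + 8 + 2 + 8) / 6 = 30/6 = 5
  mean(B) = (9 + 2 + 2 + 1 + 1 + 6) / 6 = 21/6 = 3.5
  x̄ = (5, 3.5),  deviation x̄ - mu_0 = (5, 3.5) - (5, 4) = (0, -0.5).

Step 2 — sample covariance matrix, S[i,j] = (1/(n-1)) · Σ_k (x_{k,i} - mean_i) · (x_{k,j} - mean_j), divisor n-1 = 5:
  S[A,A] = ((-2)·(-2) + (2)·(2) + (-3)·(-3) + (3)·(3) + (-3)·(-3) + (3)·(3)) / 5 = 44/5 = 8.8
  S[A,B] = ((-2)·(5.5) + (2)·(-1.5) + (-3)·(-1.5) + (3)·(-2.5) + (-3)·(-2.5) + (3)·(2.5)) / 5 = -2/5 = -0.4
  S[B,B] = ((5.5)·(5.5) + (-1.5)·(-1.5) + (-1.5)·(-1.5) + (-2.5)·(-2.5) + (-2.5)·(-2.5) + (2.5)·(2.5)) / 5 = 53.5/5 = 10.7
  S = [[8.8, -0.4],
 [-0.4, 10.7]].

Step 3 — invert S. det(S) = 8.8·10.7 - (-0.4)² = 94.
  S^{-1} = (1/det) · [[d, -b], [-b, a]] = [[0.1138, 0.0043],
 [0.0043, 0.0936]].

Step 4 — quadratic form (x̄ - mu_0)^T · S^{-1} · (x̄ - mu_0):
  S^{-1} · (x̄ - mu_0) = (-0.0021, -0.0468),
  (x̄ - mu_0)^T · [...] = (0)·(-0.0021) + (-0.5)·(-0.0468) = 0.0234.

Step 5 — scale by n: T² = 6 · 0.0234 = 0.1404.

T² ≈ 0.1404


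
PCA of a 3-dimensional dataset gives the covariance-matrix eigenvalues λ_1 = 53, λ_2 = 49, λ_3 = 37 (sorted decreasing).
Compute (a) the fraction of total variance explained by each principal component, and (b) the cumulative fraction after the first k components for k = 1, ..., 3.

Step 1 — total variance = trace(Sigma) = Σ λ_i = 53 + 49 + 37 = 139.

Step 2 — fraction explained by component i = λ_i / Σ λ:
  PC1: 53/139 = 0.3813
  PC2: 49/139 = 0.3525
  PC3: 37/139 = 0.2662

Step 3 — cumulative fraction after k components = (λ_1 + ... + λ_k) / Σ λ:
  k = 1: 53/139 = 0.3813
  k = 2: (53 + 49)/139 = 102/139 = 0.7338
  k = 3: (53 + 49 + 37)/139 = 139/139 = 1

Summary (fraction, with percent):

explained: PC1 0.3813 (38.13%), PC2 0.3525 (35.25%), PC3 0.2662 (26.62%);  cumulative: 0.3813, 0.7338, 1


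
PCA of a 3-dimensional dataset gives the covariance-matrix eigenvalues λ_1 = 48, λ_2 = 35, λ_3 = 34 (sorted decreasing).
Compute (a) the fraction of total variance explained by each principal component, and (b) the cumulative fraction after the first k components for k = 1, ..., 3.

Step 1 — total variance = trace(Sigma) = Σ λ_i = 48 + 35 + 34 = 117.

Step 2 — fraction explained by component i = λ_i / Σ λ:
  PC1: 48/117 = 0.4103
  PC2: 35/117 = 0.2991
  PC3: 34/117 = 0.2906

Step 3 — cumulative fraction after k components = (λ_1 + ... + λ_k) / Σ λ:
  k = 1: 48/117 = 0.4103
  k = 2: (48 + 35)/117 = 83/117 = 0.7094
  k = 3: (48 + 35 + 34)/117 = 117/117 = 1

Summary (fraction, with percent):

explained: PC1 0.4103 (41.03%), PC2 0.2991 (29.91%), PC3 0.2906 (29.06%);  cumulative: 0.4103, 0.7094, 1


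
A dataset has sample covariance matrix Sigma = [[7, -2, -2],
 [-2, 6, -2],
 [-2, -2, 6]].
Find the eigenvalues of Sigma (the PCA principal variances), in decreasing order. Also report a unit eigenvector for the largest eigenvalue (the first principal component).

Step 1 — characteristic polynomial p(λ) = det(λI - Sigma) = λ³ - tr·λ² + c_1·λ - det, where tr = trace, c_1 = sum of the principal 2×2 minors, det = det(Sigma):
  tr = 7 + 6 + 6 = 19,
  c_1 = (7·6 - (-2)²) + (7·6 - (-2)²) + (6·6 - (-2)²) = 38 + 38 + 32 = 108,
  det = 7·(6·6 - (-2)²) - (-2)·((-2)·6 - (-2)·(-2)) + (-2)·((-2)·(-2) - 6·(-2)) = 7·(32) - (-2)·(-16) + (-2)·(16) = 160.
  So p(λ) = λ³ - 19λ² + 108λ - 160.
Step 2 — look for an integer root (rational root theorem: any rational root is an integer divisor of 160). Testing λ = 8:
  p(8) = 512 - 1216 + 864 - 160 = 0  ✓
  Dividing out (λ - 8): p(λ) = (λ - 8)(λ² - 11λ + 20).
Step 3 — remaining eigenvalues from the quadratic λ² - 11λ + 20 = 0:
  Δ = 11² - 4·20 = 121 - 80 = 41,  λ = (11 ± √41)/2 = (11 ± 6.4031)/2 ≈ 8.7016 or 2.2984.
  Sorted: λ_1 = 8.7016,  λ_2 = 8,  λ_3 = 2.2984  (check: sum = 19 = tr ✓).

Step 4 — unit eigenvector for λ_1 ≈ 8.7016: v spans the null space of (Sigma - λ_1 I), whose rows are
  r_1 = (-1.7016, -2, -2),  r_2 = (-2, -2.7016, -2),  r_3 = (-2, -2, -2.7016).
  v is orthogonal to every row, so take v ∝ r_1 × r_2 = ((-2)·(-2) - (-2)·(-2.7016), (-2)·(-2) - (-1.7016)·(-2), (-1.7016)·(-2.7016) - (-2)·(-2)) ≈ (-1.4031, 0.5969, 0.5969).
  Rescale (multiply by -1 so the first nonzero entry is positive): u = (1.4031, -0.5969, -0.5969).
  ||u|| = √((1.4031)² + (-0.5969)² + (-0.5969)²) = √(2.6813) ≈ 1.6375,  v_1 = u/||u|| ≈ (0.8569, -0.3645, -0.3645) (||v_1|| = 1).

λ_1 = 8.7016,  λ_2 = 8,  λ_3 = 2.2984;  v_1 ≈ (0.8569, -0.3645, -0.3645)


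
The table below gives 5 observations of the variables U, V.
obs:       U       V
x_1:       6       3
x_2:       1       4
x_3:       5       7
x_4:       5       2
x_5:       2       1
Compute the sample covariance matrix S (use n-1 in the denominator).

Step 1 — column means:
  mean(U) = (6 + 1 + 5 + 5 + 2) / 5 = 19/5 = 3.8
  mean(V) = (3 + 4 + 7 + 2 + 1) / 5 = 17/5 = 3.4

Step 2 — sample covariance S[i,j] = (1/(n-1)) · Σ_k (x_{k,i} - mean_i) · (x_{k,j} - mean_j), with n-1 = 4.
  S[U,U] = ((2.2)·(2.2) + (-2.8)·(-2.8) + (1.2)·(1.2) + (1.2)·(1.2) + (-1.8)·(-1.8)) / 4 = 18.8/4 = 4.7
  S[U,V] = ((2.2)·(-0.4) + (-2.8)·(0.6) + (1.2)·(3.6) + (1.2)·(-1.4) + (-1.8)·(-2.4)) / 4 = 4.4/4 = 1.1
  S[V,V] = ((-0.4)·(-0.4) + (0.6)·(0.6) + (3.6)·(3.6) + (-1.4)·(-1.4) + (-2.4)·(-2.4)) / 4 = 21.2/4 = 5.3

S is symmetric (S[j,i] = S[i,j]). Assembling:

S = [[4.7, 1.1],
 [1.1, 5.3]]


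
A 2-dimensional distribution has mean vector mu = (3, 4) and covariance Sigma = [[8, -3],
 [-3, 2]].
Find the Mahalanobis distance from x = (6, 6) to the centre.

Step 1 — centre the observation: (x - mu) = (3, 2).

Step 2 — invert Sigma. det(Sigma) = 8·2 - (-3)² = 7.
  Sigma^{-1} = (1/det) · [[d, -b], [-b, a]] = [[0.2857, 0.4286],
 [0.4286, 1.1429]].

Step 3 — form the quadratic (x - mu)^T · Sigma^{-1} · (x - mu):
  Sigma^{-1} · (x - mu) = (1.7143, 3.5714).
  (x - mu)^T · [Sigma^{-1} · (x - mu)] = (3)·(1.7143) + (2)·(3.5714) = 12.2857.

Step 4 — take square root: d = √(12.2857) ≈ 3.5051.

d(x, mu) = √(12.2857) ≈ 3.5051


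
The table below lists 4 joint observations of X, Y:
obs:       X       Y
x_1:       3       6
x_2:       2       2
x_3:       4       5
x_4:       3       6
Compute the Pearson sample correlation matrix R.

Step 1 — column means:
  mean(X) = (3 + 2 + 4 + 3) / 4 = 12/4 = 3
  mean(Y) = (6 + 2 + 5 + 6) / 4 = 19/4 = 4.75

Step 2 — sample variances and covariances s[i,j] = (1/(n-1)) · Σ_k (x_{k,i} - mean_i) · (x_{k,j} - mean_j), with n-1 = 3:
  s[X,X] = ((0)·(0) + (-1)·(-1) + (1)·(1) + (0)·(0)) / 3 = 2/3 = 0.6667
  s[X,Y] = ((0)·(1.25) + (-1)·(-2.75) + (1)·(0.25) + (0)·(1.25)) / 3 = 3/3 = 1
  s[Y,Y] = ((1.25)·(1.25) + (-2.75)·(-2.75) + (0.25)·(0.25) + (1.25)·(1.25)) / 3 = 10.75/3 = 3.5833
  Sample standard deviations s_i = √(s[i,i]):
  s(X) = √(0.6667) = 0.8165
  s(Y) = √(3.5833) = 1.893

Step 3 — r_{ij} = s_{ij} / (s_i · s_j):
  r[X,X] = 1 (diagonal).
  r[X,Y] = 1 / (0.8165 · 1.893) = 1 / 1.5456 = 0.647
  r[Y,Y] = 1 (diagonal).

R is symmetric with unit diagonal. Assembling:

R = [[1, 0.647],
 [0.647, 1]]


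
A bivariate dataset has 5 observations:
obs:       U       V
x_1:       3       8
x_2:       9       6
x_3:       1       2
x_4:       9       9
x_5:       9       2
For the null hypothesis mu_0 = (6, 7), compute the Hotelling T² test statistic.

Step 1 — sample mean vector:
  mean(U) = (3 + 9 + 1 + 9 + 9) / 5 = 31/5 = 6.2
  mean(V) = (8 + 6 + 2 + 9 + 2) / 5 = 27/5 = 5.4
  x̄ = (6.2, 5.4),  deviation x̄ - mu_0 = (6.2, 5.4) - (6, 7) = (0.2, -1.6).

Step 2 — sample covariance matrix, S[i,j] = (1/(n-1)) · Σ_k (x_{k,i} - mean_i) · (x_{k,j} - mean_j), divisor n-1 = 4:
  S[U,U] = ((-3.2)·(-3.2) + (2.8)·(2.8) + (-5.2)·(-5.2) + (2.8)·(2.8) + (2.8)·(2.8)) / 4 = 60.8/4 = 15.2
  S[U,V] = ((-3.2)·(2.6) + (2.8)·(0.6) + (-5.2)·(-3.4) + (2.8)·(3.6) + (2.8)·(-3.4)) / 4 = 11.6/4 = 2.9
  S[V,V] = ((2.6)·(2.6) + (0.6)·(0.6) + (-3.4)·(-3.4) + (3.6)·(3.6) + (-3.4)·(-3.4)) / 4 = 43.2/4 = 10.8
  S = [[15.2, 2.9],
 [2.9, 10.8]].

Step 3 — invert S. det(S) = 15.2·10.8 - (2.9)² = 155.75.
  S^{-1} = (1/det) · [[d, -b], [-b, a]] = [[0.0693, -0.0186],
 [-0.0186, 0.0976]].

Step 4 — quadratic form (x̄ - mu_0)^T · S^{-1} · (x̄ - mu_0):
  S^{-1} · (x̄ - mu_0) = (0.0437, -0.1599),
  (x̄ - mu_0)^T · [...] = (0.2)·(0.0437) + (-1.6)·(-0.1599) = 0.2645.

Step 5 — scale by n: T² = 5 · 0.2645 = 1.3226.

T² ≈ 1.3226


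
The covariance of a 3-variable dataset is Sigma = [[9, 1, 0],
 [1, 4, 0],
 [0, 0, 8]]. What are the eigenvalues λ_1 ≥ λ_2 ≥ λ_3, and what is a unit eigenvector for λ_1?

Step 1 — characteristic polynomial p(λ) = det(λI - Sigma) = λ³ - tr·λ² + c_1·λ - det, where tr = trace, c_1 = sum of the principal 2×2 minors, det = det(Sigma):
  tr = 9 + 4 + 8 = 21,
  c_1 = (9·4 - (1)²) + (9·8 - (0)²) + (4·8 - (0)²) = 35 + 72 + 32 = 139,
  det = 9·(4·8 - (0)²) - (1)·((1)·8 - (0)·(0)) + (0)·((1)·(0) - 4·(0)) = 9·(32) - (1)·(8) + (0)·(0) = 280.
  So p(λ) = λ³ - 21λ² + 139λ - 280.
Step 2 — look for an integer root (rational root theorem: any rational root is an integer divisor of 280). Testing λ = 8:
  p(8) = 512 - 1344 + 1112 - 280 = 0  ✓
  Dividing out (λ - 8): p(λ) = (λ - 8)(λ² - 13λ + 35).
Step 3 — remaining eigenvalues from the quadratic λ² - 13λ + 35 = 0:
  Δ = 13² - 4·35 = 169 - 140 = 29,  λ = (13 ± √29)/2 = (13 ± 5.3852)/2 ≈ 9.1926 or 3.8074.
  Sorted: λ_1 = 9.1926,  λ_2 = 8,  λ_3 = 3.8074  (check: sum = 21 = tr ✓).

Step 4 — unit eigenvector for λ_1 ≈ 9.1926: v spans the null space of (Sigma - λ_1 I), whose rows are
  r_1 = (-0.1926, 1, 0),  r_2 = (1, -5.1926, 0),  r_3 = (0, 0, -1.1926).
  v is orthogonal to every row, so take v ∝ r_1 × r_3 = ((1)·(-1.1926) - (0)·(0), (0)·(0) - (-0.1926)·(-1.1926), (-0.1926)·(0) - (1)·(0)) ≈ (-1.1926, -0.2297, 0).
  Rescale (multiply by -1 so the first nonzero entry is positive): u = (1.1926, 0.2297, 0).
  ||u|| = √((1.1926)² + (0.2297)² + (0)²) = √(1.475) ≈ 1.2145,  v_1 = u/||u|| ≈ (0.982, 0.1891, 0) (||v_1|| = 1).

λ_1 = 9.1926,  λ_2 = 8,  λ_3 = 3.8074;  v_1 ≈ (0.982, 0.1891, 0)


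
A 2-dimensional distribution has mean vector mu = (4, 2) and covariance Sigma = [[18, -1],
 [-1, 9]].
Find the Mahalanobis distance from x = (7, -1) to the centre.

Step 1 — centre the observation: (x - mu) = (3, -3).

Step 2 — invert Sigma. det(Sigma) = 18·9 - (-1)² = 161.
  Sigma^{-1} = (1/det) · [[d, -b], [-b, a]] = [[0.0559, 0.0062],
 [0.0062, 0.1118]].

Step 3 — form the quadratic (x - mu)^T · Sigma^{-1} · (x - mu):
  Sigma^{-1} · (x - mu) = (0.1491, -0.3168).
  (x - mu)^T · [Sigma^{-1} · (x - mu)] = (3)·(0.1491) + (-3)·(-0.3168) = 1.3975.

Step 4 — take square root: d = √(1.3975) ≈ 1.1822.

d(x, mu) = √(1.3975) ≈ 1.1822


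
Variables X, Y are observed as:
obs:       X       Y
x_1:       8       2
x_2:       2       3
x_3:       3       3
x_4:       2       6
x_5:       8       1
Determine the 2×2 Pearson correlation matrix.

Step 1 — column means:
  mean(X) = (8 + 2 + 3 + 2 + 8) / 5 = 23/5 = 4.6
  mean(Y) = (2 + 3 + 3 + 6 + 1) / 5 = 15/5 = 3

Step 2 — sample variances and covariances s[i,j] = (1/(n-1)) · Σ_k (x_{k,i} - mean_i) · (x_{k,j} - mean_j), with n-1 = 4:
  s[X,X] = ((3.4)·(3.4) + (-2.6)·(-2.6) + (-1.6)·(-1.6) + (-2.6)·(-2.6) + (3.4)·(3.4)) / 4 = 39.2/4 = 9.8
  s[X,Y] = ((3.4)·(-1) + (-2.6)·(0) + (-1.6)·(0) + (-2.6)·(3) + (3.4)·(-2)) / 4 = -18/4 = -4.5
  s[Y,Y] = ((-1)·(-1) + (0)·(0) + (0)·(0) + (3)·(3) + (-2)·(-2)) / 4 = 14/4 = 3.5
  Sample standard deviations s_i = √(s[i,i]):
  s(X) = √(9.8) = 3.1305
  s(Y) = √(3.5) = 1.8708

Step 3 — r_{ij} = s_{ij} / (s_i · s_j):
  r[X,X] = 1 (diagonal).
  r[X,Y] = -4.5 / (3.1305 · 1.8708) = -4.5 / 5.8566 = -0.7684
  r[Y,Y] = 1 (diagonal).

R is symmetric with unit diagonal. Assembling:

R = [[1, -0.7684],
 [-0.7684, 1]]


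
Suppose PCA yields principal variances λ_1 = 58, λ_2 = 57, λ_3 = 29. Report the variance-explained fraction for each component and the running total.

Step 1 — total variance = trace(Sigma) = Σ λ_i = 58 + 57 + 29 = 144.

Step 2 — fraction explained by component i = λ_i / Σ λ:
  PC1: 58/144 = 0.4028
  PC2: 57/144 = 0.3958
  PC3: 29/144 = 0.2014

Step 3 — cumulative fraction after k components = (λ_1 + ... + λ_k) / Σ λ:
  k = 1: 58/144 = 0.4028
  k = 2: (58 + 57)/144 = 115/144 = 0.7986
  k = 3: (58 + 57 + 29)/144 = 144/144 = 1

Summary (fraction, with percent):

explained: PC1 0.4028 (40.28%), PC2 0.3958 (39.58%), PC3 0.2014 (20.14%);  cumulative: 0.4028, 0.7986, 1


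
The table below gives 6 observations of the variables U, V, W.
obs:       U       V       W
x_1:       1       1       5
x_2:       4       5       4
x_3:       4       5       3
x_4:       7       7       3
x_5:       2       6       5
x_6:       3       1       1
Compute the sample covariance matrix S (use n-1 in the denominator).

Step 1 — column means:
  mean(U) = (1 + 4 + 4 + 7 + 2 + 3) / 6 = 21/6 = 3.5
  mean(V) = (1 + 5 + 5 + 7 + 6 + 1) / 6 = 25/6 = 4.1667
  mean(W) = (5 + 4 + 3 + 3 + 5 + 1) / 6 = 21/6 = 3.5

Step 2 — sample covariance S[i,j] = (1/(n-1)) · Σ_k (x_{k,i} - mean_i) · (x_{k,j} - mean_j), with n-1 = 5.
  S[U,U] = ((-2.5)·(-2.5) + (0.5)·(0.5) + (0.5)·(0.5) + (3.5)·(3.5) + (-1.5)·(-1.5) + (-0.5)·(-0.5)) / 5 = 21.5/5 = 4.3
  S[U,V] = ((-2.5)·(-3.1667) + (0.5)·(0.8333) + (0.5)·(0.8333) + (3.5)·(2.8333) + (-1.5)·(1.8333) + (-0.5)·(-3.1667)) / 5 = 17.5/5 = 3.5
  S[U,W] = ((-2.5)·(1.5) + (0.5)·(0.5) + (0.5)·(-0.5) + (3.5)·(-0.5) + (-1.5)·(1.5) + (-0.5)·(-2.5)) / 5 = -6.5/5 = -1.3
  S[V,V] = ((-3.1667)·(-3.1667) + (0.8333)·(0.8333) + (0.8333)·(0.8333) + (2.8333)·(2.8333) + (1.8333)·(1.8333) + (-3.1667)·(-3.1667)) / 5 = 32.8333/5 = 6.5667
  S[V,W] = ((-3.1667)·(1.5) + (0.8333)·(0.5) + (0.8333)·(-0.5) + (2.8333)·(-0.5) + (1.8333)·(1.5) + (-3.1667)·(-2.5)) / 5 = 4.5/5 = 0.9
  S[W,W] = ((1.5)·(1.5) + (0.5)·(0.5) + (-0.5)·(-0.5) + (-0.5)·(-0.5) + (1.5)·(1.5) + (-2.5)·(-2.5)) / 5 = 11.5/5 = 2.3

S is symmetric (S[j,i] = S[i,j]). Assembling:

S = [[4.3, 3.5, -1.3],
 [3.5, 6.5667, 0.9],
 [-1.3, 0.9, 2.3]]


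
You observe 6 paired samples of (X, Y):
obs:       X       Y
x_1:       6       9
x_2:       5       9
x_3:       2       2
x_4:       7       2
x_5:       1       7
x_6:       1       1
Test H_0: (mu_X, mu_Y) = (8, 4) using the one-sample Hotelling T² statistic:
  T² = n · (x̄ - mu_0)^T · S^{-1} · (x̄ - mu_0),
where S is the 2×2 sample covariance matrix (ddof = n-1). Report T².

Step 1 — sample mean vector:
  mean(X) = (6 + 5 + 2 + 7 + 1 + 1) / 6 = 22/6 = 3.6667
  mean(Y) = (9 + 9 + 2 + 2 + 7 + 1) / 6 = 30/6 = 5
  x̄ = (3.6667, 5),  deviation x̄ - mu_0 = (3.6667, 5) - (8, 4) = (-4.3333, 1).

Step 2 — sample covariance matrix, S[i,j] = (1/(n-1)) · Σ_k (x_{k,i} - mean_i) · (x_{k,j} - mean_j), divisor n-1 = 5:
  S[X,X] = ((2.3333)·(2.3333) + (1.3333)·(1.3333) + (-1.6667)·(-1.6667) + (3.3333)·(3.3333) + (-2.6667)·(-2.6667) + (-2.6667)·(-2.6667)) / 5 = 35.3333/5 = 7.0667
  S[X,Y] = ((2.3333)·(4) + (1.3333)·(4) + (-1.6667)·(-3) + (3.3333)·(-3) + (-2.6667)·(2) + (-2.6667)·(-4)) / 5 = 15/5 = 3
  S[Y,Y] = ((4)·(4) + (4)·(4) + (-3)·(-3) + (-3)·(-3) + (2)·(2) + (-4)·(-4)) / 5 = 70/5 = 14
  S = [[7.0667, 3],
 [3, 14]].

Step 3 — invert S. det(S) = 7.0667·14 - (3)² = 89.9333.
  S^{-1} = (1/det) · [[d, -b], [-b, a]] = [[0.1557, -0.0334],
 [-0.0334, 0.0786]].

Step 4 — quadratic form (x̄ - mu_0)^T · S^{-1} · (x̄ - mu_0):
  S^{-1} · (x̄ - mu_0) = (-0.7079, 0.2231),
  (x̄ - mu_0)^T · [...] = (-4.3333)·(-0.7079) + (1)·(0.2231) = 3.2908.

Step 5 — scale by n: T² = 6 · 3.2908 = 19.745.

T² ≈ 19.745


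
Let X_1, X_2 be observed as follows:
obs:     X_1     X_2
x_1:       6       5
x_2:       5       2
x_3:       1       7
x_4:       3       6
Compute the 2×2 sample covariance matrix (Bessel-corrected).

Step 1 — column means:
  mean(X_1) = (6 + 5 + 1 + 3) / 4 = 15/4 = 3.75
  mean(X_2) = (5 + 2 + 7 + 6) / 4 = 20/4 = 5

Step 2 — sample covariance S[i,j] = (1/(n-1)) · Σ_k (x_{k,i} - mean_i) · (x_{k,j} - mean_j), with n-1 = 3.
  S[X_1,X_1] = ((2.25)·(2.25) + (1.25)·(1.25) + (-2.75)·(-2.75) + (-0.75)·(-0.75)) / 3 = 14.75/3 = 4.9167
  S[X_1,X_2] = ((2.25)·(0) + (1.25)·(-3) + (-2.75)·(2) + (-0.75)·(1)) / 3 = -10/3 = -3.3333
  S[X_2,X_2] = ((0)·(0) + (-3)·(-3) + (2)·(2) + (1)·(1)) / 3 = 14/3 = 4.6667

S is symmetric (S[j,i] = S[i,j]). Assembling:

S = [[4.9167, -3.3333],
 [-3.3333, 4.6667]]


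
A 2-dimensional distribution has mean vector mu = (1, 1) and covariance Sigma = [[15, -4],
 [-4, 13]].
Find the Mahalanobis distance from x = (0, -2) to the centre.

Step 1 — centre the observation: (x - mu) = (-1, -3).

Step 2 — invert Sigma. det(Sigma) = 15·13 - (-4)² = 179.
  Sigma^{-1} = (1/det) · [[d, -b], [-b, a]] = [[0.0726, 0.0223],
 [0.0223, 0.0838]].

Step 3 — form the quadratic (x - mu)^T · Sigma^{-1} · (x - mu):
  Sigma^{-1} · (x - mu) = (-0.1397, -0.2737).
  (x - mu)^T · [Sigma^{-1} · (x - mu)] = (-1)·(-0.1397) + (-3)·(-0.2737) = 0.9609.

Step 4 — take square root: d = √(0.9609) ≈ 0.9803.

d(x, mu) = √(0.9609) ≈ 0.9803


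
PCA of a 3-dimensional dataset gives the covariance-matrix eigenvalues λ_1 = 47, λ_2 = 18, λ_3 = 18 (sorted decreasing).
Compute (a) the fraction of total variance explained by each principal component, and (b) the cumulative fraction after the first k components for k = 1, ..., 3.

Step 1 — total variance = trace(Sigma) = Σ λ_i = 47 + 18 + 18 = 83.

Step 2 — fraction explained by component i = λ_i / Σ λ:
  PC1: 47/83 = 0.5663
  PC2: 18/83 = 0.2169
  PC3: 18/83 = 0.2169

Step 3 — cumulative fraction after k components = (λ_1 + ... + λ_k) / Σ λ:
  k = 1: 47/83 = 0.5663
  k = 2: (47 + 18)/83 = 65/83 = 0.7831
  k = 3: (47 + 18 + 18)/83 = 83/83 = 1

Summary (fraction, with percent):

explained: PC1 0.5663 (56.63%), PC2 0.2169 (21.69%), PC3 0.2169 (21.69%);  cumulative: 0.5663, 0.7831, 1


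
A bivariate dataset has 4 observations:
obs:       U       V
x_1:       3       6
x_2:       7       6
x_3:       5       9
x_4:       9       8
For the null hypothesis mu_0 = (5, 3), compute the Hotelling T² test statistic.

Step 1 — sample mean vector:
  mean(U) = (3 + 7 + 5 + 9) / 4 = 24/4 = 6
  mean(V) = (6 + 6 + 9 + 8) / 4 = 29/4 = 7.25
  x̄ = (6, 7.25),  deviation x̄ - mu_0 = (6, 7.25) - (5, 3) = (1, 4.25).

Step 2 — sample covariance matrix, S[i,j] = (1/(n-1)) · Σ_k (x_{k,i} - mean_i) · (x_{k,j} - mean_j), divisor n-1 = 3:
  S[U,U] = ((-3)·(-3) + (1)·(1) + (-1)·(-1) + (3)·(3)) / 3 = 20/3 = 6.6667
  S[U,V] = ((-3)·(-1.25) + (1)·(-1.25) + (-1)·(1.75) + (3)·(0.75)) / 3 = 3/3 = 1
  S[V,V] = ((-1.25)·(-1.25) + (-1.25)·(-1.25) + (1.75)·(1.75) + (0.75)·(0.75)) / 3 = 6.75/3 = 2.25
  S = [[6.6667, 1],
 [1, 2.25]].

Step 3 — invert S. det(S) = 6.6667·2.25 - (1)² = 14.
  S^{-1} = (1/det) · [[d, -b], [-b, a]] = [[0.1607, -0.0714],
 [-0.0714, 0.4762]].

Step 4 — quadratic form (x̄ - mu_0)^T · S^{-1} · (x̄ - mu_0):
  S^{-1} · (x̄ - mu_0) = (-0.1429, 1.9524),
  (x̄ - mu_0)^T · [...] = (1)·(-0.1429) + (4.25)·(1.9524) = 8.1548.

Step 5 — scale by n: T² = 4 · 8.1548 = 32.619.

T² ≈ 32.619


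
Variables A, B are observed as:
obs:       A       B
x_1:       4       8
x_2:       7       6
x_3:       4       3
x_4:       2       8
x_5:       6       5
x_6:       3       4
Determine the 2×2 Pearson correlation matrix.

Step 1 — column means:
  mean(A) = (4 + 7 + 4 + 2 + 6 + 3) / 6 = 26/6 = 4.3333
  mean(B) = (8 + 6 + 3 + 8 + 5 + 4) / 6 = 34/6 = 5.6667

Step 2 — sample variances and covariances s[i,j] = (1/(n-1)) · Σ_k (x_{k,i} - mean_i) · (x_{k,j} - mean_j), with n-1 = 5:
  s[A,A] = ((-0.3333)·(-0.3333) + (2.6667)·(2.6667) + (-0.3333)·(-0.3333) + (-2.3333)·(-2.3333) + (1.6667)·(1.6667) + (-1.3333)·(-1.3333)) / 5 = 17.3333/5 = 3.4667
  s[A,B] = ((-0.3333)·(2.3333) + (2.6667)·(0.3333) + (-0.3333)·(-2.6667) + (-2.3333)·(2.3333) + (1.6667)·(-0.6667) + (-1.3333)·(-1.6667)) / 5 = -3.3333/5 = -0.6667
  s[B,B] = ((2.3333)·(2.3333) + (0.3333)·(0.3333) + (-2.6667)·(-2.6667) + (2.3333)·(2.3333) + (-0.6667)·(-0.6667) + (-1.6667)·(-1.6667)) / 5 = 21.3333/5 = 4.2667
  Sample standard deviations s_i = √(s[i,i]):
  s(A) = √(3.4667) = 1.8619
  s(B) = √(4.2667) = 2.0656

Step 3 — r_{ij} = s_{ij} / (s_i · s_j):
  r[A,A] = 1 (diagonal).
  r[A,B] = -0.6667 / (1.8619 · 2.0656) = -0.6667 / 3.8459 = -0.1733
  r[B,B] = 1 (diagonal).

R is symmetric with unit diagonal. Assembling:

R = [[1, -0.1733],
 [-0.1733, 1]]


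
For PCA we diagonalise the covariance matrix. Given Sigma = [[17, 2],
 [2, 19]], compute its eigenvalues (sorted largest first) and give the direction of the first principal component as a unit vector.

Step 1 — characteristic polynomial of 2×2 Sigma:
  det(Sigma - λI) = λ² - trace · λ + det = 0.
  trace = 17 + 19 = 36, det = 17·19 - (2)² = 319.
Step 2 — discriminant:
  Δ = trace² - 4·det = 1296 - 1276 = 20.
Step 3 — eigenvalues:
  λ = (trace ± √Δ)/2 = (36 ± 4.4721)/2,
  λ_1 = 20.2361,  λ_2 = 15.7639.

Step 4 — unit eigenvector for λ_1: solve (Sigma - λ_1 I)v = 0. First row:
  (17 - 20.2361)·v_x + (2)·v_y = 0, i.e. (-3.2361)·v_x + (2)·v_y = 0,
  so v ∝ (b, λ_1 - a) = (2, 3.2361) = u.
  ||u|| = √((2)² + (3.2361)²) = √(14.4721) ≈ 3.8042,
  v_1 = u/||u|| ≈ (0.5257, 0.8507) (||v_1|| = 1).

λ_1 = 20.2361,  λ_2 = 15.7639;  v_1 ≈ (0.5257, 0.8507)


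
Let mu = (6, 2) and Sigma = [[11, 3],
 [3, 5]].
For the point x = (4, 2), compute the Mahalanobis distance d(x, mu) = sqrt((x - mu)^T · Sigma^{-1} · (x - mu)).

Step 1 — centre the observation: (x - mu) = (-2, 0).

Step 2 — invert Sigma. det(Sigma) = 11·5 - (3)² = 46.
  Sigma^{-1} = (1/det) · [[d, -b], [-b, a]] = [[0.1087, -0.0652],
 [-0.0652, 0.2391]].

Step 3 — form the quadratic (x - mu)^T · Sigma^{-1} · (x - mu):
  Sigma^{-1} · (x - mu) = (-0.2174, 0.1304).
  (x - mu)^T · [Sigma^{-1} · (x - mu)] = (-2)·(-0.2174) + (0)·(0.1304) = 0.4348.

Step 4 — take square root: d = √(0.4348) ≈ 0.6594.

d(x, mu) = √(0.4348) ≈ 0.6594


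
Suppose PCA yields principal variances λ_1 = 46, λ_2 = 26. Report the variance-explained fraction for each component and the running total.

Step 1 — total variance = trace(Sigma) = Σ λ_i = 46 + 26 = 72.

Step 2 — fraction explained by component i = λ_i / Σ λ:
  PC1: 46/72 = 0.6389
  PC2: 26/72 = 0.3611

Step 3 — cumulative fraction after k components = (λ_1 + ... + λ_k) / Σ λ:
  k = 1: 46/72 = 0.6389
  k = 2: (46 + 26)/72 = 72/72 = 1

Summary (fraction, with percent):

explained: PC1 0.6389 (63.89%), PC2 0.3611 (36.11%);  cumulative: 0.6389, 1


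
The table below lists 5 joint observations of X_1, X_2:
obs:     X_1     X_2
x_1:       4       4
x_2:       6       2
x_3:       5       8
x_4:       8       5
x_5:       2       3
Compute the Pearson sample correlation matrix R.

Step 1 — column means:
  mean(X_1) = (4 + 6 + 5 + 8 + 2) / 5 = 25/5 = 5
  mean(X_2) = (4 + 2 + 8 + 5 + 3) / 5 = 22/5 = 4.4

Step 2 — sample variances and covariances s[i,j] = (1/(n-1)) · Σ_k (x_{k,i} - mean_i) · (x_{k,j} - mean_j), with n-1 = 4:
  s[X_1,X_1] = ((-1)·(-1) + (1)·(1) + (0)·(0) + (3)·(3) + (-3)·(-3)) / 4 = 20/4 = 5
  s[X_1,X_2] = ((-1)·(-0.4) + (1)·(-2.4) + (0)·(3.6) + (3)·(0.6) + (-3)·(-1.4)) / 4 = 4/4 = 1
  s[X_2,X_2] = ((-0.4)·(-0.4) + (-2.4)·(-2.4) + (3.6)·(3.6) + (0.6)·(0.6) + (-1.4)·(-1.4)) / 4 = 21.2/4 = 5.3
  Sample standard deviations s_i = √(s[i,i]):
  s(X_1) = √(5) = 2.2361
  s(X_2) = √(5.3) = 2.3022

Step 3 — r_{ij} = s_{ij} / (s_i · s_j):
  r[X_1,X_1] = 1 (diagonal).
  r[X_1,X_2] = 1 / (2.2361 · 2.3022) = 1 / 5.1478 = 0.1943
  r[X_2,X_2] = 1 (diagonal).

R is symmetric with unit diagonal. Assembling:

R = [[1, 0.1943],
 [0.1943, 1]]


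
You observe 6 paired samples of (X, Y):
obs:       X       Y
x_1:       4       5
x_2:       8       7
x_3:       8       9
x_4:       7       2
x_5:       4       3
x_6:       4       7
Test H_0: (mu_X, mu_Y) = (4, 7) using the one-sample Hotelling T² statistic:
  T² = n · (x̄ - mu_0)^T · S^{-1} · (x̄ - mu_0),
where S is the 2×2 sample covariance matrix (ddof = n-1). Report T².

Step 1 — sample mean vector:
  mean(X) = (4 + 8 + 8 + 7 + 4 + 4) / 6 = 35/6 = 5.8333
  mean(Y) = (5 + 7 + 9 + 2 + 3 + 7) / 6 = 33/6 = 5.5
  x̄ = (5.8333, 5.5),  deviation x̄ - mu_0 = (5.8333, 5.5) - (4, 7) = (1.8333, -1.5).

Step 2 — sample covariance matrix, S[i,j] = (1/(n-1)) · Σ_k (x_{k,i} - mean_i) · (x_{k,j} - mean_j), divisor n-1 = 5:
  S[X,X] = ((-1.8333)·(-1.8333) + (2.1667)·(2.1667) + (2.1667)·(2.1667) + (1.1667)·(1.1667) + (-1.8333)·(-1.8333) + (-1.8333)·(-1.8333)) / 5 = 20.8333/5 = 4.1667
  S[X,Y] = ((-1.8333)·(-0.5) + (2.1667)·(1.5) + (2.1667)·(3.5) + (1.1667)·(-3.5) + (-1.8333)·(-2.5) + (-1.8333)·(1.5)) / 5 = 9.5/5 = 1.9
  S[Y,Y] = ((-0.5)·(-0.5) + (1.5)·(1.5) + (3.5)·(3.5) + (-3.5)·(-3.5) + (-2.5)·(-2.5) + (1.5)·(1.5)) / 5 = 35.5/5 = 7.1
  S = [[4.1667, 1.9],
 [1.9, 7.1]].

Step 3 — invert S. det(S) = 4.1667·7.1 - (1.9)² = 25.9733.
  S^{-1} = (1/det) · [[d, -b], [-b, a]] = [[0.2734, -0.0732],
 [-0.0732, 0.1604]].

Step 4 — quadratic form (x̄ - mu_0)^T · S^{-1} · (x̄ - mu_0):
  S^{-1} · (x̄ - mu_0) = (0.6109, -0.3747),
  (x̄ - mu_0)^T · [...] = (1.8333)·(0.6109) + (-1.5)·(-0.3747) = 1.6821.

Step 5 — scale by n: T² = 6 · 1.6821 = 10.0924.

T² ≈ 10.0924


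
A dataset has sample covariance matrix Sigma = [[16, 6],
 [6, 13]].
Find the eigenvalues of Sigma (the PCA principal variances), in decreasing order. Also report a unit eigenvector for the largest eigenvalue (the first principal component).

Step 1 — characteristic polynomial of 2×2 Sigma:
  det(Sigma - λI) = λ² - trace · λ + det = 0.
  trace = 16 + 13 = 29, det = 16·13 - (6)² = 172.
Step 2 — discriminant:
  Δ = trace² - 4·det = 841 - 688 = 153.
Step 3 — eigenvalues:
  λ = (trace ± √Δ)/2 = (29 ± 12.3693)/2,
  λ_1 = 20.6847,  λ_2 = 8.3153.

Step 4 — unit eigenvector for λ_1: solve (Sigma - λ_1 I)v = 0. First row:
  (16 - 20.6847)·v_x + (6)·v_y = 0, i.e. (-4.6847)·v_x + (6)·v_y = 0,
  so v ∝ (b, λ_1 - a) = (6, 4.6847) = u.
  ||u|| = √((6)² + (4.6847)²) = √(57.946) ≈ 7.6122,
  v_1 = u/||u|| ≈ (0.7882, 0.6154) (||v_1|| = 1).

λ_1 = 20.6847,  λ_2 = 8.3153;  v_1 ≈ (0.7882, 0.6154)


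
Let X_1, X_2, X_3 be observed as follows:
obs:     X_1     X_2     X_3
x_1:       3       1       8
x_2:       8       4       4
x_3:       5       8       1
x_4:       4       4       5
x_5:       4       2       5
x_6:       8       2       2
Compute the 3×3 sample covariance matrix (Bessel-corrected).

Step 1 — column means:
  mean(X_1) = (3 + 8 + 5 + 4 + 4 + 8) / 6 = 32/6 = 5.3333
  mean(X_2) = (1 + 4 + 8 + 4 + 2 + 2) / 6 = 21/6 = 3.5
  mean(X_3) = (8 + 4 + 1 + 5 + 5 + 2) / 6 = 25/6 = 4.1667

Step 2 — sample covariance S[i,j] = (1/(n-1)) · Σ_k (x_{k,i} - mean_i) · (x_{k,j} - mean_j), with n-1 = 5.
  S[X_1,X_1] = ((-2.3333)·(-2.3333) + (2.6667)·(2.6667) + (-0.3333)·(-0.3333) + (-1.3333)·(-1.3333) + (-1.3333)·(-1.3333) + (2.6667)·(2.6667)) / 5 = 23.3333/5 = 4.6667
  S[X_1,X_2] = ((-2.3333)·(-2.5) + (2.6667)·(0.5) + (-0.3333)·(4.5) + (-1.3333)·(0.5) + (-1.3333)·(-1.5) + (2.6667)·(-1.5)) / 5 = 3/5 = 0.6
  S[X_1,X_3] = ((-2.3333)·(3.8333) + (2.6667)·(-0.1667) + (-0.3333)·(-3.1667) + (-1.3333)·(0.8333) + (-1.3333)·(0.8333) + (2.6667)·(-2.1667)) / 5 = -16.3333/5 = -3.2667
  S[X_2,X_2] = ((-2.5)·(-2.5) + (0.5)·(0.5) + (4.5)·(4.5) + (0.5)·(0.5) + (-1.5)·(-1.5) + (-1.5)·(-1.5)) / 5 = 31.5/5 = 6.3
  S[X_2,X_3] = ((-2.5)·(3.8333) + (0.5)·(-0.1667) + (4.5)·(-3.1667) + (0.5)·(0.8333) + (-1.5)·(0.8333) + (-1.5)·(-2.1667)) / 5 = -21.5/5 = -4.3
  S[X_3,X_3] = ((3.8333)·(3.8333) + (-0.1667)·(-0.1667) + (-3.1667)·(-3.1667) + (0.8333)·(0.8333) + (0.8333)·(0.8333) + (-2.1667)·(-2.1667)) / 5 = 30.8333/5 = 6.1667

S is symmetric (S[j,i] = S[i,j]). Assembling:

S = [[4.6667, 0.6, -3.2667],
 [0.6, 6.3, -4.3],
 [-3.2667, -4.3, 6.1667]]
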